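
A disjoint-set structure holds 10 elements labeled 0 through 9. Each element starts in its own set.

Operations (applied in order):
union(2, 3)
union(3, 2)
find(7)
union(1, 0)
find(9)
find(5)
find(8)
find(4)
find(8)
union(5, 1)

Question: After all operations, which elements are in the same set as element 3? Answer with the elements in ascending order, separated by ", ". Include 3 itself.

Step 1: union(2, 3) -> merged; set of 2 now {2, 3}
Step 2: union(3, 2) -> already same set; set of 3 now {2, 3}
Step 3: find(7) -> no change; set of 7 is {7}
Step 4: union(1, 0) -> merged; set of 1 now {0, 1}
Step 5: find(9) -> no change; set of 9 is {9}
Step 6: find(5) -> no change; set of 5 is {5}
Step 7: find(8) -> no change; set of 8 is {8}
Step 8: find(4) -> no change; set of 4 is {4}
Step 9: find(8) -> no change; set of 8 is {8}
Step 10: union(5, 1) -> merged; set of 5 now {0, 1, 5}
Component of 3: {2, 3}

Answer: 2, 3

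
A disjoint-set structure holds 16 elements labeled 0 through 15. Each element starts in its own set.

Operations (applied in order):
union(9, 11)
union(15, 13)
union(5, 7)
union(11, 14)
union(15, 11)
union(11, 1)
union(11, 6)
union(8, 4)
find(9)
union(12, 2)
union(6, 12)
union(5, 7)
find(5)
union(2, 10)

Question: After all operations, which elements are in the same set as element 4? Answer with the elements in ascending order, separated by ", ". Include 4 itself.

Step 1: union(9, 11) -> merged; set of 9 now {9, 11}
Step 2: union(15, 13) -> merged; set of 15 now {13, 15}
Step 3: union(5, 7) -> merged; set of 5 now {5, 7}
Step 4: union(11, 14) -> merged; set of 11 now {9, 11, 14}
Step 5: union(15, 11) -> merged; set of 15 now {9, 11, 13, 14, 15}
Step 6: union(11, 1) -> merged; set of 11 now {1, 9, 11, 13, 14, 15}
Step 7: union(11, 6) -> merged; set of 11 now {1, 6, 9, 11, 13, 14, 15}
Step 8: union(8, 4) -> merged; set of 8 now {4, 8}
Step 9: find(9) -> no change; set of 9 is {1, 6, 9, 11, 13, 14, 15}
Step 10: union(12, 2) -> merged; set of 12 now {2, 12}
Step 11: union(6, 12) -> merged; set of 6 now {1, 2, 6, 9, 11, 12, 13, 14, 15}
Step 12: union(5, 7) -> already same set; set of 5 now {5, 7}
Step 13: find(5) -> no change; set of 5 is {5, 7}
Step 14: union(2, 10) -> merged; set of 2 now {1, 2, 6, 9, 10, 11, 12, 13, 14, 15}
Component of 4: {4, 8}

Answer: 4, 8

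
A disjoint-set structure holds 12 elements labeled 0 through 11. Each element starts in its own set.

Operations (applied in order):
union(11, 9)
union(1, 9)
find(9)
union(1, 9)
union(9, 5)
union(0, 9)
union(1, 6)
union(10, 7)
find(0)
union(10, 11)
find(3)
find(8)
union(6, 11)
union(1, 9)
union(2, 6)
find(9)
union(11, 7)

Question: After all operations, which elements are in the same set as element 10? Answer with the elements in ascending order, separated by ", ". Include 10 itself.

Step 1: union(11, 9) -> merged; set of 11 now {9, 11}
Step 2: union(1, 9) -> merged; set of 1 now {1, 9, 11}
Step 3: find(9) -> no change; set of 9 is {1, 9, 11}
Step 4: union(1, 9) -> already same set; set of 1 now {1, 9, 11}
Step 5: union(9, 5) -> merged; set of 9 now {1, 5, 9, 11}
Step 6: union(0, 9) -> merged; set of 0 now {0, 1, 5, 9, 11}
Step 7: union(1, 6) -> merged; set of 1 now {0, 1, 5, 6, 9, 11}
Step 8: union(10, 7) -> merged; set of 10 now {7, 10}
Step 9: find(0) -> no change; set of 0 is {0, 1, 5, 6, 9, 11}
Step 10: union(10, 11) -> merged; set of 10 now {0, 1, 5, 6, 7, 9, 10, 11}
Step 11: find(3) -> no change; set of 3 is {3}
Step 12: find(8) -> no change; set of 8 is {8}
Step 13: union(6, 11) -> already same set; set of 6 now {0, 1, 5, 6, 7, 9, 10, 11}
Step 14: union(1, 9) -> already same set; set of 1 now {0, 1, 5, 6, 7, 9, 10, 11}
Step 15: union(2, 6) -> merged; set of 2 now {0, 1, 2, 5, 6, 7, 9, 10, 11}
Step 16: find(9) -> no change; set of 9 is {0, 1, 2, 5, 6, 7, 9, 10, 11}
Step 17: union(11, 7) -> already same set; set of 11 now {0, 1, 2, 5, 6, 7, 9, 10, 11}
Component of 10: {0, 1, 2, 5, 6, 7, 9, 10, 11}

Answer: 0, 1, 2, 5, 6, 7, 9, 10, 11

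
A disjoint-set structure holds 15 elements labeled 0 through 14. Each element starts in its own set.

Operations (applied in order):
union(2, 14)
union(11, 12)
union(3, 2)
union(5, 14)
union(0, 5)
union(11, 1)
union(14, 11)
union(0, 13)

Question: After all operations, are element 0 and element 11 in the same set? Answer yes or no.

Step 1: union(2, 14) -> merged; set of 2 now {2, 14}
Step 2: union(11, 12) -> merged; set of 11 now {11, 12}
Step 3: union(3, 2) -> merged; set of 3 now {2, 3, 14}
Step 4: union(5, 14) -> merged; set of 5 now {2, 3, 5, 14}
Step 5: union(0, 5) -> merged; set of 0 now {0, 2, 3, 5, 14}
Step 6: union(11, 1) -> merged; set of 11 now {1, 11, 12}
Step 7: union(14, 11) -> merged; set of 14 now {0, 1, 2, 3, 5, 11, 12, 14}
Step 8: union(0, 13) -> merged; set of 0 now {0, 1, 2, 3, 5, 11, 12, 13, 14}
Set of 0: {0, 1, 2, 3, 5, 11, 12, 13, 14}; 11 is a member.

Answer: yes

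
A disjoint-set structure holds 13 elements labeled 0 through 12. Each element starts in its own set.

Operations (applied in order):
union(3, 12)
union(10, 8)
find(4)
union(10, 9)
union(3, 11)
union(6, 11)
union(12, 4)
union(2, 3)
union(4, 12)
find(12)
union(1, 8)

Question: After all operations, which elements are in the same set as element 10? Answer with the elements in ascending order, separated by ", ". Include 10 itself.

Answer: 1, 8, 9, 10

Derivation:
Step 1: union(3, 12) -> merged; set of 3 now {3, 12}
Step 2: union(10, 8) -> merged; set of 10 now {8, 10}
Step 3: find(4) -> no change; set of 4 is {4}
Step 4: union(10, 9) -> merged; set of 10 now {8, 9, 10}
Step 5: union(3, 11) -> merged; set of 3 now {3, 11, 12}
Step 6: union(6, 11) -> merged; set of 6 now {3, 6, 11, 12}
Step 7: union(12, 4) -> merged; set of 12 now {3, 4, 6, 11, 12}
Step 8: union(2, 3) -> merged; set of 2 now {2, 3, 4, 6, 11, 12}
Step 9: union(4, 12) -> already same set; set of 4 now {2, 3, 4, 6, 11, 12}
Step 10: find(12) -> no change; set of 12 is {2, 3, 4, 6, 11, 12}
Step 11: union(1, 8) -> merged; set of 1 now {1, 8, 9, 10}
Component of 10: {1, 8, 9, 10}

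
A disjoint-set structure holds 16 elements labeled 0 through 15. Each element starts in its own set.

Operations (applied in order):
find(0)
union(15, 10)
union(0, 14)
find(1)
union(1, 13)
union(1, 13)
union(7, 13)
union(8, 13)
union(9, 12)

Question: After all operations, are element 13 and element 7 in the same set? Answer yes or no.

Step 1: find(0) -> no change; set of 0 is {0}
Step 2: union(15, 10) -> merged; set of 15 now {10, 15}
Step 3: union(0, 14) -> merged; set of 0 now {0, 14}
Step 4: find(1) -> no change; set of 1 is {1}
Step 5: union(1, 13) -> merged; set of 1 now {1, 13}
Step 6: union(1, 13) -> already same set; set of 1 now {1, 13}
Step 7: union(7, 13) -> merged; set of 7 now {1, 7, 13}
Step 8: union(8, 13) -> merged; set of 8 now {1, 7, 8, 13}
Step 9: union(9, 12) -> merged; set of 9 now {9, 12}
Set of 13: {1, 7, 8, 13}; 7 is a member.

Answer: yes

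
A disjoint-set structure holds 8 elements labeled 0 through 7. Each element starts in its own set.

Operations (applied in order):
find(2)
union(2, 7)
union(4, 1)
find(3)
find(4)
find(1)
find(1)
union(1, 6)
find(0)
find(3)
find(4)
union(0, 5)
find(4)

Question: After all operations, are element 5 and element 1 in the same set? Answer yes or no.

Step 1: find(2) -> no change; set of 2 is {2}
Step 2: union(2, 7) -> merged; set of 2 now {2, 7}
Step 3: union(4, 1) -> merged; set of 4 now {1, 4}
Step 4: find(3) -> no change; set of 3 is {3}
Step 5: find(4) -> no change; set of 4 is {1, 4}
Step 6: find(1) -> no change; set of 1 is {1, 4}
Step 7: find(1) -> no change; set of 1 is {1, 4}
Step 8: union(1, 6) -> merged; set of 1 now {1, 4, 6}
Step 9: find(0) -> no change; set of 0 is {0}
Step 10: find(3) -> no change; set of 3 is {3}
Step 11: find(4) -> no change; set of 4 is {1, 4, 6}
Step 12: union(0, 5) -> merged; set of 0 now {0, 5}
Step 13: find(4) -> no change; set of 4 is {1, 4, 6}
Set of 5: {0, 5}; 1 is not a member.

Answer: no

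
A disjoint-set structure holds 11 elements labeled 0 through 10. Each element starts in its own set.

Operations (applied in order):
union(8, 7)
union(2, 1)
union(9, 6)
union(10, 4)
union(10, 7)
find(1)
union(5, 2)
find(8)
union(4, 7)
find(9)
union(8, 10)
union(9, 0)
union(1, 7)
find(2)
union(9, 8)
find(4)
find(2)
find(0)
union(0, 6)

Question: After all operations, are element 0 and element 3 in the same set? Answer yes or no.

Step 1: union(8, 7) -> merged; set of 8 now {7, 8}
Step 2: union(2, 1) -> merged; set of 2 now {1, 2}
Step 3: union(9, 6) -> merged; set of 9 now {6, 9}
Step 4: union(10, 4) -> merged; set of 10 now {4, 10}
Step 5: union(10, 7) -> merged; set of 10 now {4, 7, 8, 10}
Step 6: find(1) -> no change; set of 1 is {1, 2}
Step 7: union(5, 2) -> merged; set of 5 now {1, 2, 5}
Step 8: find(8) -> no change; set of 8 is {4, 7, 8, 10}
Step 9: union(4, 7) -> already same set; set of 4 now {4, 7, 8, 10}
Step 10: find(9) -> no change; set of 9 is {6, 9}
Step 11: union(8, 10) -> already same set; set of 8 now {4, 7, 8, 10}
Step 12: union(9, 0) -> merged; set of 9 now {0, 6, 9}
Step 13: union(1, 7) -> merged; set of 1 now {1, 2, 4, 5, 7, 8, 10}
Step 14: find(2) -> no change; set of 2 is {1, 2, 4, 5, 7, 8, 10}
Step 15: union(9, 8) -> merged; set of 9 now {0, 1, 2, 4, 5, 6, 7, 8, 9, 10}
Step 16: find(4) -> no change; set of 4 is {0, 1, 2, 4, 5, 6, 7, 8, 9, 10}
Step 17: find(2) -> no change; set of 2 is {0, 1, 2, 4, 5, 6, 7, 8, 9, 10}
Step 18: find(0) -> no change; set of 0 is {0, 1, 2, 4, 5, 6, 7, 8, 9, 10}
Step 19: union(0, 6) -> already same set; set of 0 now {0, 1, 2, 4, 5, 6, 7, 8, 9, 10}
Set of 0: {0, 1, 2, 4, 5, 6, 7, 8, 9, 10}; 3 is not a member.

Answer: no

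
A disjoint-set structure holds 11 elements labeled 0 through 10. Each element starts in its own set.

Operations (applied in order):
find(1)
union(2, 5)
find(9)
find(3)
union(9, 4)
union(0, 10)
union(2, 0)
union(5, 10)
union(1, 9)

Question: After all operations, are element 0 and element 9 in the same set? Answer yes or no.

Step 1: find(1) -> no change; set of 1 is {1}
Step 2: union(2, 5) -> merged; set of 2 now {2, 5}
Step 3: find(9) -> no change; set of 9 is {9}
Step 4: find(3) -> no change; set of 3 is {3}
Step 5: union(9, 4) -> merged; set of 9 now {4, 9}
Step 6: union(0, 10) -> merged; set of 0 now {0, 10}
Step 7: union(2, 0) -> merged; set of 2 now {0, 2, 5, 10}
Step 8: union(5, 10) -> already same set; set of 5 now {0, 2, 5, 10}
Step 9: union(1, 9) -> merged; set of 1 now {1, 4, 9}
Set of 0: {0, 2, 5, 10}; 9 is not a member.

Answer: no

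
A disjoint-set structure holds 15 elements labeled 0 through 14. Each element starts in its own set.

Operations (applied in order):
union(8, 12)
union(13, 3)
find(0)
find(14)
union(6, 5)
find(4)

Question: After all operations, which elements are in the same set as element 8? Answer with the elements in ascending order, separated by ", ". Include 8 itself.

Answer: 8, 12

Derivation:
Step 1: union(8, 12) -> merged; set of 8 now {8, 12}
Step 2: union(13, 3) -> merged; set of 13 now {3, 13}
Step 3: find(0) -> no change; set of 0 is {0}
Step 4: find(14) -> no change; set of 14 is {14}
Step 5: union(6, 5) -> merged; set of 6 now {5, 6}
Step 6: find(4) -> no change; set of 4 is {4}
Component of 8: {8, 12}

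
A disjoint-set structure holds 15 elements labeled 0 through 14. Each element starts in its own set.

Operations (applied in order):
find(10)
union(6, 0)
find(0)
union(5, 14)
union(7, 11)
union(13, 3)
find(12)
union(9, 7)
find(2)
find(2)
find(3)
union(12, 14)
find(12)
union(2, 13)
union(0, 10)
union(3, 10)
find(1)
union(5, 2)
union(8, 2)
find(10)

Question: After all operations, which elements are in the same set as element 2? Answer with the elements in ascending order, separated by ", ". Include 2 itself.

Step 1: find(10) -> no change; set of 10 is {10}
Step 2: union(6, 0) -> merged; set of 6 now {0, 6}
Step 3: find(0) -> no change; set of 0 is {0, 6}
Step 4: union(5, 14) -> merged; set of 5 now {5, 14}
Step 5: union(7, 11) -> merged; set of 7 now {7, 11}
Step 6: union(13, 3) -> merged; set of 13 now {3, 13}
Step 7: find(12) -> no change; set of 12 is {12}
Step 8: union(9, 7) -> merged; set of 9 now {7, 9, 11}
Step 9: find(2) -> no change; set of 2 is {2}
Step 10: find(2) -> no change; set of 2 is {2}
Step 11: find(3) -> no change; set of 3 is {3, 13}
Step 12: union(12, 14) -> merged; set of 12 now {5, 12, 14}
Step 13: find(12) -> no change; set of 12 is {5, 12, 14}
Step 14: union(2, 13) -> merged; set of 2 now {2, 3, 13}
Step 15: union(0, 10) -> merged; set of 0 now {0, 6, 10}
Step 16: union(3, 10) -> merged; set of 3 now {0, 2, 3, 6, 10, 13}
Step 17: find(1) -> no change; set of 1 is {1}
Step 18: union(5, 2) -> merged; set of 5 now {0, 2, 3, 5, 6, 10, 12, 13, 14}
Step 19: union(8, 2) -> merged; set of 8 now {0, 2, 3, 5, 6, 8, 10, 12, 13, 14}
Step 20: find(10) -> no change; set of 10 is {0, 2, 3, 5, 6, 8, 10, 12, 13, 14}
Component of 2: {0, 2, 3, 5, 6, 8, 10, 12, 13, 14}

Answer: 0, 2, 3, 5, 6, 8, 10, 12, 13, 14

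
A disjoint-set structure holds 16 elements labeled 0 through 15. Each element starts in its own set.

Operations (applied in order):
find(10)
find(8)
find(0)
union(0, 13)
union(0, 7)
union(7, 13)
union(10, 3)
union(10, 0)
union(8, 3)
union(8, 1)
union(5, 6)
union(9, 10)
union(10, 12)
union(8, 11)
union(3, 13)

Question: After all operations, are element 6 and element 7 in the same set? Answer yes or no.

Step 1: find(10) -> no change; set of 10 is {10}
Step 2: find(8) -> no change; set of 8 is {8}
Step 3: find(0) -> no change; set of 0 is {0}
Step 4: union(0, 13) -> merged; set of 0 now {0, 13}
Step 5: union(0, 7) -> merged; set of 0 now {0, 7, 13}
Step 6: union(7, 13) -> already same set; set of 7 now {0, 7, 13}
Step 7: union(10, 3) -> merged; set of 10 now {3, 10}
Step 8: union(10, 0) -> merged; set of 10 now {0, 3, 7, 10, 13}
Step 9: union(8, 3) -> merged; set of 8 now {0, 3, 7, 8, 10, 13}
Step 10: union(8, 1) -> merged; set of 8 now {0, 1, 3, 7, 8, 10, 13}
Step 11: union(5, 6) -> merged; set of 5 now {5, 6}
Step 12: union(9, 10) -> merged; set of 9 now {0, 1, 3, 7, 8, 9, 10, 13}
Step 13: union(10, 12) -> merged; set of 10 now {0, 1, 3, 7, 8, 9, 10, 12, 13}
Step 14: union(8, 11) -> merged; set of 8 now {0, 1, 3, 7, 8, 9, 10, 11, 12, 13}
Step 15: union(3, 13) -> already same set; set of 3 now {0, 1, 3, 7, 8, 9, 10, 11, 12, 13}
Set of 6: {5, 6}; 7 is not a member.

Answer: no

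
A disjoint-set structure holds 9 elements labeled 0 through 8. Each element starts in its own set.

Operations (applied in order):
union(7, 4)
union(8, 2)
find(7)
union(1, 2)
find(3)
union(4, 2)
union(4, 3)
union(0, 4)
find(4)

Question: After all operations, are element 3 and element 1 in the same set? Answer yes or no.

Answer: yes

Derivation:
Step 1: union(7, 4) -> merged; set of 7 now {4, 7}
Step 2: union(8, 2) -> merged; set of 8 now {2, 8}
Step 3: find(7) -> no change; set of 7 is {4, 7}
Step 4: union(1, 2) -> merged; set of 1 now {1, 2, 8}
Step 5: find(3) -> no change; set of 3 is {3}
Step 6: union(4, 2) -> merged; set of 4 now {1, 2, 4, 7, 8}
Step 7: union(4, 3) -> merged; set of 4 now {1, 2, 3, 4, 7, 8}
Step 8: union(0, 4) -> merged; set of 0 now {0, 1, 2, 3, 4, 7, 8}
Step 9: find(4) -> no change; set of 4 is {0, 1, 2, 3, 4, 7, 8}
Set of 3: {0, 1, 2, 3, 4, 7, 8}; 1 is a member.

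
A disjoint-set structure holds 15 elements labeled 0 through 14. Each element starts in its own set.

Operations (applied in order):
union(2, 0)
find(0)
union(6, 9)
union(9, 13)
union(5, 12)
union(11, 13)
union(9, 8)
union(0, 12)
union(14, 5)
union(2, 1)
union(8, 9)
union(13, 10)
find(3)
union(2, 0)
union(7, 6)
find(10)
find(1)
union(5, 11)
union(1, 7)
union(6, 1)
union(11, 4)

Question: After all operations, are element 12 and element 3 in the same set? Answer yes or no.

Answer: no

Derivation:
Step 1: union(2, 0) -> merged; set of 2 now {0, 2}
Step 2: find(0) -> no change; set of 0 is {0, 2}
Step 3: union(6, 9) -> merged; set of 6 now {6, 9}
Step 4: union(9, 13) -> merged; set of 9 now {6, 9, 13}
Step 5: union(5, 12) -> merged; set of 5 now {5, 12}
Step 6: union(11, 13) -> merged; set of 11 now {6, 9, 11, 13}
Step 7: union(9, 8) -> merged; set of 9 now {6, 8, 9, 11, 13}
Step 8: union(0, 12) -> merged; set of 0 now {0, 2, 5, 12}
Step 9: union(14, 5) -> merged; set of 14 now {0, 2, 5, 12, 14}
Step 10: union(2, 1) -> merged; set of 2 now {0, 1, 2, 5, 12, 14}
Step 11: union(8, 9) -> already same set; set of 8 now {6, 8, 9, 11, 13}
Step 12: union(13, 10) -> merged; set of 13 now {6, 8, 9, 10, 11, 13}
Step 13: find(3) -> no change; set of 3 is {3}
Step 14: union(2, 0) -> already same set; set of 2 now {0, 1, 2, 5, 12, 14}
Step 15: union(7, 6) -> merged; set of 7 now {6, 7, 8, 9, 10, 11, 13}
Step 16: find(10) -> no change; set of 10 is {6, 7, 8, 9, 10, 11, 13}
Step 17: find(1) -> no change; set of 1 is {0, 1, 2, 5, 12, 14}
Step 18: union(5, 11) -> merged; set of 5 now {0, 1, 2, 5, 6, 7, 8, 9, 10, 11, 12, 13, 14}
Step 19: union(1, 7) -> already same set; set of 1 now {0, 1, 2, 5, 6, 7, 8, 9, 10, 11, 12, 13, 14}
Step 20: union(6, 1) -> already same set; set of 6 now {0, 1, 2, 5, 6, 7, 8, 9, 10, 11, 12, 13, 14}
Step 21: union(11, 4) -> merged; set of 11 now {0, 1, 2, 4, 5, 6, 7, 8, 9, 10, 11, 12, 13, 14}
Set of 12: {0, 1, 2, 4, 5, 6, 7, 8, 9, 10, 11, 12, 13, 14}; 3 is not a member.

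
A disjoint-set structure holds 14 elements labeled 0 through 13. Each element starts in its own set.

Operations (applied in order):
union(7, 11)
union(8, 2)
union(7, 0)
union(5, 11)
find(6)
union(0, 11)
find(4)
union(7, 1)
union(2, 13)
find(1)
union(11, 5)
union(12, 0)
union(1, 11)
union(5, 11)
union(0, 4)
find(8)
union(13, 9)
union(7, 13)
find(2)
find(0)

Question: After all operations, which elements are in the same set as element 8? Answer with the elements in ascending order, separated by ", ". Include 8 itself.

Step 1: union(7, 11) -> merged; set of 7 now {7, 11}
Step 2: union(8, 2) -> merged; set of 8 now {2, 8}
Step 3: union(7, 0) -> merged; set of 7 now {0, 7, 11}
Step 4: union(5, 11) -> merged; set of 5 now {0, 5, 7, 11}
Step 5: find(6) -> no change; set of 6 is {6}
Step 6: union(0, 11) -> already same set; set of 0 now {0, 5, 7, 11}
Step 7: find(4) -> no change; set of 4 is {4}
Step 8: union(7, 1) -> merged; set of 7 now {0, 1, 5, 7, 11}
Step 9: union(2, 13) -> merged; set of 2 now {2, 8, 13}
Step 10: find(1) -> no change; set of 1 is {0, 1, 5, 7, 11}
Step 11: union(11, 5) -> already same set; set of 11 now {0, 1, 5, 7, 11}
Step 12: union(12, 0) -> merged; set of 12 now {0, 1, 5, 7, 11, 12}
Step 13: union(1, 11) -> already same set; set of 1 now {0, 1, 5, 7, 11, 12}
Step 14: union(5, 11) -> already same set; set of 5 now {0, 1, 5, 7, 11, 12}
Step 15: union(0, 4) -> merged; set of 0 now {0, 1, 4, 5, 7, 11, 12}
Step 16: find(8) -> no change; set of 8 is {2, 8, 13}
Step 17: union(13, 9) -> merged; set of 13 now {2, 8, 9, 13}
Step 18: union(7, 13) -> merged; set of 7 now {0, 1, 2, 4, 5, 7, 8, 9, 11, 12, 13}
Step 19: find(2) -> no change; set of 2 is {0, 1, 2, 4, 5, 7, 8, 9, 11, 12, 13}
Step 20: find(0) -> no change; set of 0 is {0, 1, 2, 4, 5, 7, 8, 9, 11, 12, 13}
Component of 8: {0, 1, 2, 4, 5, 7, 8, 9, 11, 12, 13}

Answer: 0, 1, 2, 4, 5, 7, 8, 9, 11, 12, 13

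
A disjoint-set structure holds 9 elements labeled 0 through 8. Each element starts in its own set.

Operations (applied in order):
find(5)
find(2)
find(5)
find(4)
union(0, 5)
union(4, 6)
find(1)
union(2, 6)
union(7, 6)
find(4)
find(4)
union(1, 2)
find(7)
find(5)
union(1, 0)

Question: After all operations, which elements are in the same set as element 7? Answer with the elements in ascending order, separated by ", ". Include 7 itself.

Answer: 0, 1, 2, 4, 5, 6, 7

Derivation:
Step 1: find(5) -> no change; set of 5 is {5}
Step 2: find(2) -> no change; set of 2 is {2}
Step 3: find(5) -> no change; set of 5 is {5}
Step 4: find(4) -> no change; set of 4 is {4}
Step 5: union(0, 5) -> merged; set of 0 now {0, 5}
Step 6: union(4, 6) -> merged; set of 4 now {4, 6}
Step 7: find(1) -> no change; set of 1 is {1}
Step 8: union(2, 6) -> merged; set of 2 now {2, 4, 6}
Step 9: union(7, 6) -> merged; set of 7 now {2, 4, 6, 7}
Step 10: find(4) -> no change; set of 4 is {2, 4, 6, 7}
Step 11: find(4) -> no change; set of 4 is {2, 4, 6, 7}
Step 12: union(1, 2) -> merged; set of 1 now {1, 2, 4, 6, 7}
Step 13: find(7) -> no change; set of 7 is {1, 2, 4, 6, 7}
Step 14: find(5) -> no change; set of 5 is {0, 5}
Step 15: union(1, 0) -> merged; set of 1 now {0, 1, 2, 4, 5, 6, 7}
Component of 7: {0, 1, 2, 4, 5, 6, 7}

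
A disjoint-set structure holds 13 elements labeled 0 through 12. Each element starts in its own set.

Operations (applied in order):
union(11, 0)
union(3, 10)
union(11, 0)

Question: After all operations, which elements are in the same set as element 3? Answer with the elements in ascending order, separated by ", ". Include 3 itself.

Step 1: union(11, 0) -> merged; set of 11 now {0, 11}
Step 2: union(3, 10) -> merged; set of 3 now {3, 10}
Step 3: union(11, 0) -> already same set; set of 11 now {0, 11}
Component of 3: {3, 10}

Answer: 3, 10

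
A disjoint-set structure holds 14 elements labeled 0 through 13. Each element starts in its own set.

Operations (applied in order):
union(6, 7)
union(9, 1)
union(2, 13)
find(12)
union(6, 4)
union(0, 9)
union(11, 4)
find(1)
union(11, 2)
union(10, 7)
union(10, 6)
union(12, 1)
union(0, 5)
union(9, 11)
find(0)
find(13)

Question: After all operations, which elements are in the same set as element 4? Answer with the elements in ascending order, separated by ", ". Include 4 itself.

Answer: 0, 1, 2, 4, 5, 6, 7, 9, 10, 11, 12, 13

Derivation:
Step 1: union(6, 7) -> merged; set of 6 now {6, 7}
Step 2: union(9, 1) -> merged; set of 9 now {1, 9}
Step 3: union(2, 13) -> merged; set of 2 now {2, 13}
Step 4: find(12) -> no change; set of 12 is {12}
Step 5: union(6, 4) -> merged; set of 6 now {4, 6, 7}
Step 6: union(0, 9) -> merged; set of 0 now {0, 1, 9}
Step 7: union(11, 4) -> merged; set of 11 now {4, 6, 7, 11}
Step 8: find(1) -> no change; set of 1 is {0, 1, 9}
Step 9: union(11, 2) -> merged; set of 11 now {2, 4, 6, 7, 11, 13}
Step 10: union(10, 7) -> merged; set of 10 now {2, 4, 6, 7, 10, 11, 13}
Step 11: union(10, 6) -> already same set; set of 10 now {2, 4, 6, 7, 10, 11, 13}
Step 12: union(12, 1) -> merged; set of 12 now {0, 1, 9, 12}
Step 13: union(0, 5) -> merged; set of 0 now {0, 1, 5, 9, 12}
Step 14: union(9, 11) -> merged; set of 9 now {0, 1, 2, 4, 5, 6, 7, 9, 10, 11, 12, 13}
Step 15: find(0) -> no change; set of 0 is {0, 1, 2, 4, 5, 6, 7, 9, 10, 11, 12, 13}
Step 16: find(13) -> no change; set of 13 is {0, 1, 2, 4, 5, 6, 7, 9, 10, 11, 12, 13}
Component of 4: {0, 1, 2, 4, 5, 6, 7, 9, 10, 11, 12, 13}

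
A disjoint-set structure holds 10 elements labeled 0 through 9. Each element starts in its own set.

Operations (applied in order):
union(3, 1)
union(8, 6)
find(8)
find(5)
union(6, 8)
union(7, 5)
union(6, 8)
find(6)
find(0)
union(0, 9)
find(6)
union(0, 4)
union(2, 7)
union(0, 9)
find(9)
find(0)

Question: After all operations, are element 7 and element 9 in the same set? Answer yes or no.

Step 1: union(3, 1) -> merged; set of 3 now {1, 3}
Step 2: union(8, 6) -> merged; set of 8 now {6, 8}
Step 3: find(8) -> no change; set of 8 is {6, 8}
Step 4: find(5) -> no change; set of 5 is {5}
Step 5: union(6, 8) -> already same set; set of 6 now {6, 8}
Step 6: union(7, 5) -> merged; set of 7 now {5, 7}
Step 7: union(6, 8) -> already same set; set of 6 now {6, 8}
Step 8: find(6) -> no change; set of 6 is {6, 8}
Step 9: find(0) -> no change; set of 0 is {0}
Step 10: union(0, 9) -> merged; set of 0 now {0, 9}
Step 11: find(6) -> no change; set of 6 is {6, 8}
Step 12: union(0, 4) -> merged; set of 0 now {0, 4, 9}
Step 13: union(2, 7) -> merged; set of 2 now {2, 5, 7}
Step 14: union(0, 9) -> already same set; set of 0 now {0, 4, 9}
Step 15: find(9) -> no change; set of 9 is {0, 4, 9}
Step 16: find(0) -> no change; set of 0 is {0, 4, 9}
Set of 7: {2, 5, 7}; 9 is not a member.

Answer: no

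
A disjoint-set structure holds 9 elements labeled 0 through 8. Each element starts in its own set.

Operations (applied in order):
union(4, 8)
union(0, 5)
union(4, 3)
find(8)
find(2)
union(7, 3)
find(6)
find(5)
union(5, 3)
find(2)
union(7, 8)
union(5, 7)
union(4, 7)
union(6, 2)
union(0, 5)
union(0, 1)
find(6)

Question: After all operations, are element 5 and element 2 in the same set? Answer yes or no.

Answer: no

Derivation:
Step 1: union(4, 8) -> merged; set of 4 now {4, 8}
Step 2: union(0, 5) -> merged; set of 0 now {0, 5}
Step 3: union(4, 3) -> merged; set of 4 now {3, 4, 8}
Step 4: find(8) -> no change; set of 8 is {3, 4, 8}
Step 5: find(2) -> no change; set of 2 is {2}
Step 6: union(7, 3) -> merged; set of 7 now {3, 4, 7, 8}
Step 7: find(6) -> no change; set of 6 is {6}
Step 8: find(5) -> no change; set of 5 is {0, 5}
Step 9: union(5, 3) -> merged; set of 5 now {0, 3, 4, 5, 7, 8}
Step 10: find(2) -> no change; set of 2 is {2}
Step 11: union(7, 8) -> already same set; set of 7 now {0, 3, 4, 5, 7, 8}
Step 12: union(5, 7) -> already same set; set of 5 now {0, 3, 4, 5, 7, 8}
Step 13: union(4, 7) -> already same set; set of 4 now {0, 3, 4, 5, 7, 8}
Step 14: union(6, 2) -> merged; set of 6 now {2, 6}
Step 15: union(0, 5) -> already same set; set of 0 now {0, 3, 4, 5, 7, 8}
Step 16: union(0, 1) -> merged; set of 0 now {0, 1, 3, 4, 5, 7, 8}
Step 17: find(6) -> no change; set of 6 is {2, 6}
Set of 5: {0, 1, 3, 4, 5, 7, 8}; 2 is not a member.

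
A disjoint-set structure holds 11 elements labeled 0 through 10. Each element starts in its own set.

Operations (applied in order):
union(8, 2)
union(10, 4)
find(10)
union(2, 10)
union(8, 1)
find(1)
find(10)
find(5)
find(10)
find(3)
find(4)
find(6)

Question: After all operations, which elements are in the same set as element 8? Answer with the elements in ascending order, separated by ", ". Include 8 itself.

Step 1: union(8, 2) -> merged; set of 8 now {2, 8}
Step 2: union(10, 4) -> merged; set of 10 now {4, 10}
Step 3: find(10) -> no change; set of 10 is {4, 10}
Step 4: union(2, 10) -> merged; set of 2 now {2, 4, 8, 10}
Step 5: union(8, 1) -> merged; set of 8 now {1, 2, 4, 8, 10}
Step 6: find(1) -> no change; set of 1 is {1, 2, 4, 8, 10}
Step 7: find(10) -> no change; set of 10 is {1, 2, 4, 8, 10}
Step 8: find(5) -> no change; set of 5 is {5}
Step 9: find(10) -> no change; set of 10 is {1, 2, 4, 8, 10}
Step 10: find(3) -> no change; set of 3 is {3}
Step 11: find(4) -> no change; set of 4 is {1, 2, 4, 8, 10}
Step 12: find(6) -> no change; set of 6 is {6}
Component of 8: {1, 2, 4, 8, 10}

Answer: 1, 2, 4, 8, 10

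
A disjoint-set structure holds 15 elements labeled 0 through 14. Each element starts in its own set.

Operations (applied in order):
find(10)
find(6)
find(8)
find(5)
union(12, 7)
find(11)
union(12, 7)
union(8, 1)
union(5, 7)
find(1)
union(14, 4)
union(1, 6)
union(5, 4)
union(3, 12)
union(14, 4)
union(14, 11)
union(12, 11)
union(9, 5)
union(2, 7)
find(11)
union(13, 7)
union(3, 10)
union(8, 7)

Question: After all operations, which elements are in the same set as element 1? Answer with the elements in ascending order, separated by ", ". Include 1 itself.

Step 1: find(10) -> no change; set of 10 is {10}
Step 2: find(6) -> no change; set of 6 is {6}
Step 3: find(8) -> no change; set of 8 is {8}
Step 4: find(5) -> no change; set of 5 is {5}
Step 5: union(12, 7) -> merged; set of 12 now {7, 12}
Step 6: find(11) -> no change; set of 11 is {11}
Step 7: union(12, 7) -> already same set; set of 12 now {7, 12}
Step 8: union(8, 1) -> merged; set of 8 now {1, 8}
Step 9: union(5, 7) -> merged; set of 5 now {5, 7, 12}
Step 10: find(1) -> no change; set of 1 is {1, 8}
Step 11: union(14, 4) -> merged; set of 14 now {4, 14}
Step 12: union(1, 6) -> merged; set of 1 now {1, 6, 8}
Step 13: union(5, 4) -> merged; set of 5 now {4, 5, 7, 12, 14}
Step 14: union(3, 12) -> merged; set of 3 now {3, 4, 5, 7, 12, 14}
Step 15: union(14, 4) -> already same set; set of 14 now {3, 4, 5, 7, 12, 14}
Step 16: union(14, 11) -> merged; set of 14 now {3, 4, 5, 7, 11, 12, 14}
Step 17: union(12, 11) -> already same set; set of 12 now {3, 4, 5, 7, 11, 12, 14}
Step 18: union(9, 5) -> merged; set of 9 now {3, 4, 5, 7, 9, 11, 12, 14}
Step 19: union(2, 7) -> merged; set of 2 now {2, 3, 4, 5, 7, 9, 11, 12, 14}
Step 20: find(11) -> no change; set of 11 is {2, 3, 4, 5, 7, 9, 11, 12, 14}
Step 21: union(13, 7) -> merged; set of 13 now {2, 3, 4, 5, 7, 9, 11, 12, 13, 14}
Step 22: union(3, 10) -> merged; set of 3 now {2, 3, 4, 5, 7, 9, 10, 11, 12, 13, 14}
Step 23: union(8, 7) -> merged; set of 8 now {1, 2, 3, 4, 5, 6, 7, 8, 9, 10, 11, 12, 13, 14}
Component of 1: {1, 2, 3, 4, 5, 6, 7, 8, 9, 10, 11, 12, 13, 14}

Answer: 1, 2, 3, 4, 5, 6, 7, 8, 9, 10, 11, 12, 13, 14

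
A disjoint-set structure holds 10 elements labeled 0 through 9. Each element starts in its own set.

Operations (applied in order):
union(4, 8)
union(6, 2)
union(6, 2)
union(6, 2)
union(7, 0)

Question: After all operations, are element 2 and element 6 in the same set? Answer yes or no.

Answer: yes

Derivation:
Step 1: union(4, 8) -> merged; set of 4 now {4, 8}
Step 2: union(6, 2) -> merged; set of 6 now {2, 6}
Step 3: union(6, 2) -> already same set; set of 6 now {2, 6}
Step 4: union(6, 2) -> already same set; set of 6 now {2, 6}
Step 5: union(7, 0) -> merged; set of 7 now {0, 7}
Set of 2: {2, 6}; 6 is a member.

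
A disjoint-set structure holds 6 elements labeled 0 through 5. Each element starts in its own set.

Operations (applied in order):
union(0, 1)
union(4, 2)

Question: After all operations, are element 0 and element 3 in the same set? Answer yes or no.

Answer: no

Derivation:
Step 1: union(0, 1) -> merged; set of 0 now {0, 1}
Step 2: union(4, 2) -> merged; set of 4 now {2, 4}
Set of 0: {0, 1}; 3 is not a member.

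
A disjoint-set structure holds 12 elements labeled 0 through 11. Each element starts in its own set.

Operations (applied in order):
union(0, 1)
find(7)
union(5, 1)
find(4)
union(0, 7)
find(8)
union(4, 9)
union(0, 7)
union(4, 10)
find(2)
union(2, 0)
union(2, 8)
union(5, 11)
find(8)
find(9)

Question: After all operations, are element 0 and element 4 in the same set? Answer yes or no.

Step 1: union(0, 1) -> merged; set of 0 now {0, 1}
Step 2: find(7) -> no change; set of 7 is {7}
Step 3: union(5, 1) -> merged; set of 5 now {0, 1, 5}
Step 4: find(4) -> no change; set of 4 is {4}
Step 5: union(0, 7) -> merged; set of 0 now {0, 1, 5, 7}
Step 6: find(8) -> no change; set of 8 is {8}
Step 7: union(4, 9) -> merged; set of 4 now {4, 9}
Step 8: union(0, 7) -> already same set; set of 0 now {0, 1, 5, 7}
Step 9: union(4, 10) -> merged; set of 4 now {4, 9, 10}
Step 10: find(2) -> no change; set of 2 is {2}
Step 11: union(2, 0) -> merged; set of 2 now {0, 1, 2, 5, 7}
Step 12: union(2, 8) -> merged; set of 2 now {0, 1, 2, 5, 7, 8}
Step 13: union(5, 11) -> merged; set of 5 now {0, 1, 2, 5, 7, 8, 11}
Step 14: find(8) -> no change; set of 8 is {0, 1, 2, 5, 7, 8, 11}
Step 15: find(9) -> no change; set of 9 is {4, 9, 10}
Set of 0: {0, 1, 2, 5, 7, 8, 11}; 4 is not a member.

Answer: no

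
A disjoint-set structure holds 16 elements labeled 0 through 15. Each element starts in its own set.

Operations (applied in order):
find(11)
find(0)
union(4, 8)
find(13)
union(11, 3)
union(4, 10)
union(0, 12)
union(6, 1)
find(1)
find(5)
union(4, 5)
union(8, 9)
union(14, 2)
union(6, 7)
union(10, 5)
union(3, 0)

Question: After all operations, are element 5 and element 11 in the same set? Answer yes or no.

Answer: no

Derivation:
Step 1: find(11) -> no change; set of 11 is {11}
Step 2: find(0) -> no change; set of 0 is {0}
Step 3: union(4, 8) -> merged; set of 4 now {4, 8}
Step 4: find(13) -> no change; set of 13 is {13}
Step 5: union(11, 3) -> merged; set of 11 now {3, 11}
Step 6: union(4, 10) -> merged; set of 4 now {4, 8, 10}
Step 7: union(0, 12) -> merged; set of 0 now {0, 12}
Step 8: union(6, 1) -> merged; set of 6 now {1, 6}
Step 9: find(1) -> no change; set of 1 is {1, 6}
Step 10: find(5) -> no change; set of 5 is {5}
Step 11: union(4, 5) -> merged; set of 4 now {4, 5, 8, 10}
Step 12: union(8, 9) -> merged; set of 8 now {4, 5, 8, 9, 10}
Step 13: union(14, 2) -> merged; set of 14 now {2, 14}
Step 14: union(6, 7) -> merged; set of 6 now {1, 6, 7}
Step 15: union(10, 5) -> already same set; set of 10 now {4, 5, 8, 9, 10}
Step 16: union(3, 0) -> merged; set of 3 now {0, 3, 11, 12}
Set of 5: {4, 5, 8, 9, 10}; 11 is not a member.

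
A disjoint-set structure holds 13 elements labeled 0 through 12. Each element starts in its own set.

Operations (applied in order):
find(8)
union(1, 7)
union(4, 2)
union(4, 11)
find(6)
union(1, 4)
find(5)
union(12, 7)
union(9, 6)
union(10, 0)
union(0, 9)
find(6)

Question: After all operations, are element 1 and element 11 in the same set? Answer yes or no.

Answer: yes

Derivation:
Step 1: find(8) -> no change; set of 8 is {8}
Step 2: union(1, 7) -> merged; set of 1 now {1, 7}
Step 3: union(4, 2) -> merged; set of 4 now {2, 4}
Step 4: union(4, 11) -> merged; set of 4 now {2, 4, 11}
Step 5: find(6) -> no change; set of 6 is {6}
Step 6: union(1, 4) -> merged; set of 1 now {1, 2, 4, 7, 11}
Step 7: find(5) -> no change; set of 5 is {5}
Step 8: union(12, 7) -> merged; set of 12 now {1, 2, 4, 7, 11, 12}
Step 9: union(9, 6) -> merged; set of 9 now {6, 9}
Step 10: union(10, 0) -> merged; set of 10 now {0, 10}
Step 11: union(0, 9) -> merged; set of 0 now {0, 6, 9, 10}
Step 12: find(6) -> no change; set of 6 is {0, 6, 9, 10}
Set of 1: {1, 2, 4, 7, 11, 12}; 11 is a member.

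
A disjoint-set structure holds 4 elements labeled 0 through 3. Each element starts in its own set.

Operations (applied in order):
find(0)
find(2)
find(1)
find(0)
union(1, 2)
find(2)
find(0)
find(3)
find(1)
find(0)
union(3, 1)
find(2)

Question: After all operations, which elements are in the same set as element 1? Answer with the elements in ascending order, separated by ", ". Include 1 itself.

Step 1: find(0) -> no change; set of 0 is {0}
Step 2: find(2) -> no change; set of 2 is {2}
Step 3: find(1) -> no change; set of 1 is {1}
Step 4: find(0) -> no change; set of 0 is {0}
Step 5: union(1, 2) -> merged; set of 1 now {1, 2}
Step 6: find(2) -> no change; set of 2 is {1, 2}
Step 7: find(0) -> no change; set of 0 is {0}
Step 8: find(3) -> no change; set of 3 is {3}
Step 9: find(1) -> no change; set of 1 is {1, 2}
Step 10: find(0) -> no change; set of 0 is {0}
Step 11: union(3, 1) -> merged; set of 3 now {1, 2, 3}
Step 12: find(2) -> no change; set of 2 is {1, 2, 3}
Component of 1: {1, 2, 3}

Answer: 1, 2, 3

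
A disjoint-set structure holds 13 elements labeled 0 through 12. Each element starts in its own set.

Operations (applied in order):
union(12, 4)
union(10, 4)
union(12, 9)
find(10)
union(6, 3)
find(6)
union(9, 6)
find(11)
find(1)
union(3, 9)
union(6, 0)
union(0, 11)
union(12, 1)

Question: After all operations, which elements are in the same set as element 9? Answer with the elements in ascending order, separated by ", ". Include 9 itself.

Answer: 0, 1, 3, 4, 6, 9, 10, 11, 12

Derivation:
Step 1: union(12, 4) -> merged; set of 12 now {4, 12}
Step 2: union(10, 4) -> merged; set of 10 now {4, 10, 12}
Step 3: union(12, 9) -> merged; set of 12 now {4, 9, 10, 12}
Step 4: find(10) -> no change; set of 10 is {4, 9, 10, 12}
Step 5: union(6, 3) -> merged; set of 6 now {3, 6}
Step 6: find(6) -> no change; set of 6 is {3, 6}
Step 7: union(9, 6) -> merged; set of 9 now {3, 4, 6, 9, 10, 12}
Step 8: find(11) -> no change; set of 11 is {11}
Step 9: find(1) -> no change; set of 1 is {1}
Step 10: union(3, 9) -> already same set; set of 3 now {3, 4, 6, 9, 10, 12}
Step 11: union(6, 0) -> merged; set of 6 now {0, 3, 4, 6, 9, 10, 12}
Step 12: union(0, 11) -> merged; set of 0 now {0, 3, 4, 6, 9, 10, 11, 12}
Step 13: union(12, 1) -> merged; set of 12 now {0, 1, 3, 4, 6, 9, 10, 11, 12}
Component of 9: {0, 1, 3, 4, 6, 9, 10, 11, 12}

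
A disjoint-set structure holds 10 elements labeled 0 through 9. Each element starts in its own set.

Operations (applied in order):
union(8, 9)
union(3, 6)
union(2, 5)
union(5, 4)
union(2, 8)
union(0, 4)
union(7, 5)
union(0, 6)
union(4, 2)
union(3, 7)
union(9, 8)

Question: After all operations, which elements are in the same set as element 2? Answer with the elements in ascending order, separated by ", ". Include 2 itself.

Answer: 0, 2, 3, 4, 5, 6, 7, 8, 9

Derivation:
Step 1: union(8, 9) -> merged; set of 8 now {8, 9}
Step 2: union(3, 6) -> merged; set of 3 now {3, 6}
Step 3: union(2, 5) -> merged; set of 2 now {2, 5}
Step 4: union(5, 4) -> merged; set of 5 now {2, 4, 5}
Step 5: union(2, 8) -> merged; set of 2 now {2, 4, 5, 8, 9}
Step 6: union(0, 4) -> merged; set of 0 now {0, 2, 4, 5, 8, 9}
Step 7: union(7, 5) -> merged; set of 7 now {0, 2, 4, 5, 7, 8, 9}
Step 8: union(0, 6) -> merged; set of 0 now {0, 2, 3, 4, 5, 6, 7, 8, 9}
Step 9: union(4, 2) -> already same set; set of 4 now {0, 2, 3, 4, 5, 6, 7, 8, 9}
Step 10: union(3, 7) -> already same set; set of 3 now {0, 2, 3, 4, 5, 6, 7, 8, 9}
Step 11: union(9, 8) -> already same set; set of 9 now {0, 2, 3, 4, 5, 6, 7, 8, 9}
Component of 2: {0, 2, 3, 4, 5, 6, 7, 8, 9}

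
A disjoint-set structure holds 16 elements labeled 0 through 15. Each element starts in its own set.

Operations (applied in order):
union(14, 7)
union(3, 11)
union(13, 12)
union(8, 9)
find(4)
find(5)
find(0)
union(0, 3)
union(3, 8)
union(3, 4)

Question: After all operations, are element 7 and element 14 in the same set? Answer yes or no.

Step 1: union(14, 7) -> merged; set of 14 now {7, 14}
Step 2: union(3, 11) -> merged; set of 3 now {3, 11}
Step 3: union(13, 12) -> merged; set of 13 now {12, 13}
Step 4: union(8, 9) -> merged; set of 8 now {8, 9}
Step 5: find(4) -> no change; set of 4 is {4}
Step 6: find(5) -> no change; set of 5 is {5}
Step 7: find(0) -> no change; set of 0 is {0}
Step 8: union(0, 3) -> merged; set of 0 now {0, 3, 11}
Step 9: union(3, 8) -> merged; set of 3 now {0, 3, 8, 9, 11}
Step 10: union(3, 4) -> merged; set of 3 now {0, 3, 4, 8, 9, 11}
Set of 7: {7, 14}; 14 is a member.

Answer: yes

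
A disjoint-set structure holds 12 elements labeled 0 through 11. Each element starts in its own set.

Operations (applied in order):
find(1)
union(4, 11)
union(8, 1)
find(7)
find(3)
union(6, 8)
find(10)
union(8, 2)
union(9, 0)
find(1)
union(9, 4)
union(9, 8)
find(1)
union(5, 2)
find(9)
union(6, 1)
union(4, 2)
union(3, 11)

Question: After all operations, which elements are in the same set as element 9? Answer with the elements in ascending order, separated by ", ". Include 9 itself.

Answer: 0, 1, 2, 3, 4, 5, 6, 8, 9, 11

Derivation:
Step 1: find(1) -> no change; set of 1 is {1}
Step 2: union(4, 11) -> merged; set of 4 now {4, 11}
Step 3: union(8, 1) -> merged; set of 8 now {1, 8}
Step 4: find(7) -> no change; set of 7 is {7}
Step 5: find(3) -> no change; set of 3 is {3}
Step 6: union(6, 8) -> merged; set of 6 now {1, 6, 8}
Step 7: find(10) -> no change; set of 10 is {10}
Step 8: union(8, 2) -> merged; set of 8 now {1, 2, 6, 8}
Step 9: union(9, 0) -> merged; set of 9 now {0, 9}
Step 10: find(1) -> no change; set of 1 is {1, 2, 6, 8}
Step 11: union(9, 4) -> merged; set of 9 now {0, 4, 9, 11}
Step 12: union(9, 8) -> merged; set of 9 now {0, 1, 2, 4, 6, 8, 9, 11}
Step 13: find(1) -> no change; set of 1 is {0, 1, 2, 4, 6, 8, 9, 11}
Step 14: union(5, 2) -> merged; set of 5 now {0, 1, 2, 4, 5, 6, 8, 9, 11}
Step 15: find(9) -> no change; set of 9 is {0, 1, 2, 4, 5, 6, 8, 9, 11}
Step 16: union(6, 1) -> already same set; set of 6 now {0, 1, 2, 4, 5, 6, 8, 9, 11}
Step 17: union(4, 2) -> already same set; set of 4 now {0, 1, 2, 4, 5, 6, 8, 9, 11}
Step 18: union(3, 11) -> merged; set of 3 now {0, 1, 2, 3, 4, 5, 6, 8, 9, 11}
Component of 9: {0, 1, 2, 3, 4, 5, 6, 8, 9, 11}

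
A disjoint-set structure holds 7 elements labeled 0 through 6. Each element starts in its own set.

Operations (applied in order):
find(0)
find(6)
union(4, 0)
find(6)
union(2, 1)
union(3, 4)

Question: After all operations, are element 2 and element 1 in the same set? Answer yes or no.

Step 1: find(0) -> no change; set of 0 is {0}
Step 2: find(6) -> no change; set of 6 is {6}
Step 3: union(4, 0) -> merged; set of 4 now {0, 4}
Step 4: find(6) -> no change; set of 6 is {6}
Step 5: union(2, 1) -> merged; set of 2 now {1, 2}
Step 6: union(3, 4) -> merged; set of 3 now {0, 3, 4}
Set of 2: {1, 2}; 1 is a member.

Answer: yes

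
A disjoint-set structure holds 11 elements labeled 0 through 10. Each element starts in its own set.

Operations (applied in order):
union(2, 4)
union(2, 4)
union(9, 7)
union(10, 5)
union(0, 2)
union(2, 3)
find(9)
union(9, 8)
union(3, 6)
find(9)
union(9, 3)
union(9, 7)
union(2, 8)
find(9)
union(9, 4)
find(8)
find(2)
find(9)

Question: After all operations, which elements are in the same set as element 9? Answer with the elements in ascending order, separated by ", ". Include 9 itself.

Answer: 0, 2, 3, 4, 6, 7, 8, 9

Derivation:
Step 1: union(2, 4) -> merged; set of 2 now {2, 4}
Step 2: union(2, 4) -> already same set; set of 2 now {2, 4}
Step 3: union(9, 7) -> merged; set of 9 now {7, 9}
Step 4: union(10, 5) -> merged; set of 10 now {5, 10}
Step 5: union(0, 2) -> merged; set of 0 now {0, 2, 4}
Step 6: union(2, 3) -> merged; set of 2 now {0, 2, 3, 4}
Step 7: find(9) -> no change; set of 9 is {7, 9}
Step 8: union(9, 8) -> merged; set of 9 now {7, 8, 9}
Step 9: union(3, 6) -> merged; set of 3 now {0, 2, 3, 4, 6}
Step 10: find(9) -> no change; set of 9 is {7, 8, 9}
Step 11: union(9, 3) -> merged; set of 9 now {0, 2, 3, 4, 6, 7, 8, 9}
Step 12: union(9, 7) -> already same set; set of 9 now {0, 2, 3, 4, 6, 7, 8, 9}
Step 13: union(2, 8) -> already same set; set of 2 now {0, 2, 3, 4, 6, 7, 8, 9}
Step 14: find(9) -> no change; set of 9 is {0, 2, 3, 4, 6, 7, 8, 9}
Step 15: union(9, 4) -> already same set; set of 9 now {0, 2, 3, 4, 6, 7, 8, 9}
Step 16: find(8) -> no change; set of 8 is {0, 2, 3, 4, 6, 7, 8, 9}
Step 17: find(2) -> no change; set of 2 is {0, 2, 3, 4, 6, 7, 8, 9}
Step 18: find(9) -> no change; set of 9 is {0, 2, 3, 4, 6, 7, 8, 9}
Component of 9: {0, 2, 3, 4, 6, 7, 8, 9}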